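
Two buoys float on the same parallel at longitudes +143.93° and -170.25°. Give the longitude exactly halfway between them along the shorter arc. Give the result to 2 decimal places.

+166.84°

Signed shortest Δλ from +143.93° to -170.25° is +45.82°.
Midpoint longitude = +143.93° + (+45.82°)/2 = +143.93° + 22.91° = +166.84°.
(The naïve average (+143.93 + -170.25)/2 = -13.16° is on the wrong side of the globe.)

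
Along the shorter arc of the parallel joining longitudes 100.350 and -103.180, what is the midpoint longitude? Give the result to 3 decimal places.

+178.585°

Signed shortest Δλ from +100.350° to -103.180° is +156.470°.
Midpoint longitude = +100.350° + (+156.470°)/2 = +100.350° + 78.235° = +178.585°.
(The naïve average (+100.350 + -103.180)/2 = -1.415° is on the wrong side of the globe.)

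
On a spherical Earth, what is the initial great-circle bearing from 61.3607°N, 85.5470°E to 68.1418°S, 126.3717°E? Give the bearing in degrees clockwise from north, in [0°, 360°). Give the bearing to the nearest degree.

161°

Δλ = 126.3717 − 85.5470 = 40.8247°.
θ = atan2( sin Δλ · cos φ₂ , cos φ₁ · sin φ₂ − sin φ₁ · cos φ₂ · cos Δλ )
  = atan2(0.24340, -0.69210) = 160.624° → normalised to [0°, 360°): 160.624°.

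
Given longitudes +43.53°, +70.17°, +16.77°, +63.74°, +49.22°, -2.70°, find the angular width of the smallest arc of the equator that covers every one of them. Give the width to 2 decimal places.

72.87°

Sort the longitudes: -2.70°, +16.77°, +43.53°, +49.22°, +63.74°, +70.17°.
Eastward gaps between consecutive values (wrapping around): 19.47°, 26.76°, 5.69°, 14.52°, 6.43°, 287.13°.
Largest gap = 287.13° ⇒ minimal covering band is its complement: 360° − 287.13° = 72.87°.
Band runs from -2.70° eastward to +70.17°.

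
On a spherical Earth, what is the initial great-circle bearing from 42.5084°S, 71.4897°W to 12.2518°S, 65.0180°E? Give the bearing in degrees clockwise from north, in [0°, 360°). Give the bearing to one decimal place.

Δλ = 65.0180 − -71.4897 = 136.5077°.
θ = atan2( sin Δλ · cos φ₂ , cos φ₁ · sin φ₂ − sin φ₁ · cos φ₂ · cos Δλ )
  = atan2(0.67258, -0.63547) = 133.375° → normalised to [0°, 360°): 133.375°.

133.4°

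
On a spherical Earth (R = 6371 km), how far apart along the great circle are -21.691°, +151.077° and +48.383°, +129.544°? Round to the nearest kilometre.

8081 km

Δλ = 129.544 − 151.077 = -21.533°.
Δφ = 48.383 − -21.691 = 70.074°.
a = sin²(Δφ/2) + cos φ₁ · cos φ₂ · sin²(Δλ/2) = 0.351132.
c = 2·atan2(√a, √(1−a)) = 1.26848 rad → d = 6371·c ≈ 8081.47 km.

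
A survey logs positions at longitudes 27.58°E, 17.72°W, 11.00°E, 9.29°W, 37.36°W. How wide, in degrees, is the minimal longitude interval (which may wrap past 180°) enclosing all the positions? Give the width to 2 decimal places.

Sort the longitudes: -37.36°, -17.72°, -9.29°, +11.00°, +27.58°.
Eastward gaps between consecutive values (wrapping around): 19.64°, 8.43°, 20.29°, 16.58°, 295.06°.
Largest gap = 295.06° ⇒ minimal covering band is its complement: 360° − 295.06° = 64.94°.
Band runs from -37.36° eastward to +27.58°.

64.94°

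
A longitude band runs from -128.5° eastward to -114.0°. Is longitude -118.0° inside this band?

Band width going east from -128.5° to -114.0°: ((-114.0 − -128.5) mod 360) = 14.5°.
Offset of -118.0° east of the west edge: ((-118.0 − -128.5) mod 360) = 10.5°.
10.5° ≤ 14.5° ⇒ inside.

Yes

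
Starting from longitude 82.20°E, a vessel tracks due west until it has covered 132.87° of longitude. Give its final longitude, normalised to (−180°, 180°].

Start at +82.20°; shift −132.87° → -50.67°.
-50.67° already lies in (−180°, 180°].

50.67°W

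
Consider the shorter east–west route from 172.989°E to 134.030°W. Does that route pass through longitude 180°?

Yes

Naïve |-134.030 − 172.989| = 307.019° > 180°, so the shorter arc goes the other way round — across 180°.
Signed shortest Δλ = ((-134.030 − 172.989 + 180) mod 360) − 180 = 52.981°.
Going east by 52.981° from +172.989° passes through 180° before reaching -134.030°.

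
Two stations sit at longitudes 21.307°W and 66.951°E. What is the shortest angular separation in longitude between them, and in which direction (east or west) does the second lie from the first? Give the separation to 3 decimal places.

Raw difference: 66.951 − -21.307 = 88.258°.
Normalise into (−180°, 180°]: 88.258° stays 88.258°.
Positive ⇒ the second point lies to the east; separation 88.258°.

88.258° east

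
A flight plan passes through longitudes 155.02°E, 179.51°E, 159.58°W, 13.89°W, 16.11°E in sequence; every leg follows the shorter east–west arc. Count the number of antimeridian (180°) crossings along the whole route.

1

Leg 1: +155.02° → +179.51°, shortest Δλ = 24.49° (east) — does not cross 180°.
Leg 2: +179.51° → -159.58°, shortest Δλ = 20.91° (east) — crosses 180°.
Leg 3: -159.58° → -13.89°, shortest Δλ = 145.69° (east) — does not cross 180°.
Leg 4: -13.89° → +16.11°, shortest Δλ = 30.0° (east) — does not cross 180°.
Total crossings: 1.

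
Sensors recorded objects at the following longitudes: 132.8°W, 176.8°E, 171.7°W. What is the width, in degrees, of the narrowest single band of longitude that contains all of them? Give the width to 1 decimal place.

Sort the longitudes: -171.7°, -132.8°, +176.8°.
Eastward gaps between consecutive values (wrapping around): 38.9°, 309.6°, 11.5°.
Largest gap = 309.6° ⇒ minimal covering band is its complement: 360° − 309.6° = 50.4°.
Band runs from +176.8° eastward to -132.8°, crossing the antimeridian.

50.4°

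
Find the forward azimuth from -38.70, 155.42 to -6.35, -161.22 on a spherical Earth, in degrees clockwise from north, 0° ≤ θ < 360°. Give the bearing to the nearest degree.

Δλ = -161.22 − 155.42 = -316.64°; wrapped into (−180°, 180°]: 43.36°.
θ = atan2( sin Δλ · cos φ₂ , cos φ₁ · sin φ₂ − sin φ₁ · cos φ₂ · cos Δλ )
  = atan2(0.68237, 0.36548) = 61.826° → normalised to [0°, 360°): 61.826°.

62°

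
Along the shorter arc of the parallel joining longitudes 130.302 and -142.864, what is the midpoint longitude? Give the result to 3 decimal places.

Signed shortest Δλ from +130.302° to -142.864° is +86.834°.
Midpoint longitude = +130.302° + (+86.834°)/2 = +130.302° + 43.417° = +173.719°.
(The naïve average (+130.302 + -142.864)/2 = -6.281° is on the wrong side of the globe.)

+173.719°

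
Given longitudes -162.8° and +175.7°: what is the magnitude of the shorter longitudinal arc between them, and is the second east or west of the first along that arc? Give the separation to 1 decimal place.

21.5° west

Raw difference: 175.7 − -162.8 = 338.5°.
Normalise into (−180°, 180°]: 338.5° − 360° = -21.5°.
Negative ⇒ the second point lies to the west; separation 21.5°.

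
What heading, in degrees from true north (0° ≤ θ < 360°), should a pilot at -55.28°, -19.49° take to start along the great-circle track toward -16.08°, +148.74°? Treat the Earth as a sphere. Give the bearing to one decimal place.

Δλ = 148.74 − -19.49 = 168.23°.
θ = atan2( sin Δλ · cos φ₂ , cos φ₁ · sin φ₂ − sin φ₁ · cos φ₂ · cos Δλ )
  = atan2(0.19600, -0.93094) = 168.110° → normalised to [0°, 360°): 168.110°.

168.1°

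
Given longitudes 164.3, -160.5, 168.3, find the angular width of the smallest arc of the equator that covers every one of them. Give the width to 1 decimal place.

35.2°

Sort the longitudes: -160.5°, +164.3°, +168.3°.
Eastward gaps between consecutive values (wrapping around): 324.8°, 4.0°, 31.2°.
Largest gap = 324.8° ⇒ minimal covering band is its complement: 360° − 324.8° = 35.2°.
Band runs from +164.3° eastward to -160.5°, crossing the antimeridian.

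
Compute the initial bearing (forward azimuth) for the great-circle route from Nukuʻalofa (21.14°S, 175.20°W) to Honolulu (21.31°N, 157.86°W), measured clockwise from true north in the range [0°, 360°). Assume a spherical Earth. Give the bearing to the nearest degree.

Δλ = -157.86 − -175.20 = 17.34°.
θ = atan2( sin Δλ · cos φ₂ , cos φ₁ · sin φ₂ − sin φ₁ · cos φ₂ · cos Δλ )
  = atan2(0.27766, 0.65968) = 22.827° → normalised to [0°, 360°): 22.827°.

23°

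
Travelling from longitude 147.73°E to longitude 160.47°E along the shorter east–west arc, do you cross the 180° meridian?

Signed shortest Δλ = ((160.47 − 147.73 + 180) mod 360) − 180 = 12.74°.
Going east by 12.74° from +147.73° reaches +160.47° without touching 180°.

No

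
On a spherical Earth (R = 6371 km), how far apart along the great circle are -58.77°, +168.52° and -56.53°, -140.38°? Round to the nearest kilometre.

2976 km

Δλ = -140.38 − 168.52 = -308.90°; wrapped into (−180°, 180°]: 51.10°.
Δφ = -56.53 − -58.77 = 2.24°.
a = sin²(Δφ/2) + cos φ₁ · cos φ₂ · sin²(Δλ/2) = 0.053572.
c = 2·atan2(√a, √(1−a)) = 0.46715 rad → d = 6371·c ≈ 2976.20 km.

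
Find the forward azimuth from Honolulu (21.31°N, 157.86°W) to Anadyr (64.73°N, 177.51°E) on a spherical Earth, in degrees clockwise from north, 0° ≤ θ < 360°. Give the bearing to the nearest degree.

Δλ = 177.51 − -157.86 = 335.37°; wrapped into (−180°, 180°]: -24.63°.
θ = atan2( sin Δλ · cos φ₂ , cos φ₁ · sin φ₂ − sin φ₁ · cos φ₂ · cos Δλ )
  = atan2(-0.17791, 0.70146) = -14.232° → normalised to [0°, 360°): 345.768°.

346°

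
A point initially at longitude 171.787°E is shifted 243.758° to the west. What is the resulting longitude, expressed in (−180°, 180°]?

71.971°W

Start at +171.787°; shift −243.758° → -71.971°.
-71.971° already lies in (−180°, 180°].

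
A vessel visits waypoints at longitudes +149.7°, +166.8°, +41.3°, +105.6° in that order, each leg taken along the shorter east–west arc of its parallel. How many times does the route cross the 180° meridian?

0

Leg 1: +149.7° → +166.8°, shortest Δλ = 17.1° (east) — does not cross 180°.
Leg 2: +166.8° → +41.3°, shortest Δλ = -125.5° (west) — does not cross 180°.
Leg 3: +41.3° → +105.6°, shortest Δλ = 64.3° (east) — does not cross 180°.
Total crossings: 0.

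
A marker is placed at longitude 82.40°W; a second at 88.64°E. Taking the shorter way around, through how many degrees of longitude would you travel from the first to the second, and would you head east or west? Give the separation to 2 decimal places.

Raw difference: 88.64 − -82.40 = 171.04°.
Normalise into (−180°, 180°]: 171.04° stays 171.04°.
Positive ⇒ the second point lies to the east; separation 171.04°.

171.04° east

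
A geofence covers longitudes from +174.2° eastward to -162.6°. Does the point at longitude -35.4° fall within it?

Band width going east from +174.2° to -162.6°: ((-162.6 − 174.2) mod 360) = 23.2°.
Offset of -35.4° east of the west edge: ((-35.4 − 174.2) mod 360) = 150.4°.
150.4° > 23.2° ⇒ outside.

No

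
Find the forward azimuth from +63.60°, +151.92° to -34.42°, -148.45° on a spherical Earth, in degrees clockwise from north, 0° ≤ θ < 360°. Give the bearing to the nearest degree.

Δλ = -148.45 − 151.92 = -300.37°; wrapped into (−180°, 180°]: 59.63°.
θ = atan2( sin Δλ · cos φ₂ , cos φ₁ · sin φ₂ − sin φ₁ · cos φ₂ · cos Δλ )
  = atan2(0.71172, -0.62490) = 131.284° → normalised to [0°, 360°): 131.284°.

131°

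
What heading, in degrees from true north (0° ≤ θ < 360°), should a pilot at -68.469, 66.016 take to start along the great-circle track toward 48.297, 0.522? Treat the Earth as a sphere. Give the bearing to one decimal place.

311.2°

Δλ = 0.522 − 66.016 = -65.494°.
θ = atan2( sin Δλ · cos φ₂ , cos φ₁ · sin φ₂ − sin φ₁ · cos φ₂ · cos Δλ )
  = atan2(-0.60534, 0.53070) = -48.759° → normalised to [0°, 360°): 311.241°.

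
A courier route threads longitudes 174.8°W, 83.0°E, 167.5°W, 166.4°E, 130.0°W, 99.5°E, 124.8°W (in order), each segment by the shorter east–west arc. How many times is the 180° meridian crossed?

Leg 1: -174.8° → +83.0°, shortest Δλ = -102.2° (west) — crosses 180°.
Leg 2: +83.0° → -167.5°, shortest Δλ = 109.5° (east) — crosses 180°.
Leg 3: -167.5° → +166.4°, shortest Δλ = -26.1° (west) — crosses 180°.
Leg 4: +166.4° → -130.0°, shortest Δλ = 63.6° (east) — crosses 180°.
Leg 5: -130.0° → +99.5°, shortest Δλ = -130.5° (west) — crosses 180°.
Leg 6: +99.5° → -124.8°, shortest Δλ = 135.7° (east) — crosses 180°.
Total crossings: 6.

6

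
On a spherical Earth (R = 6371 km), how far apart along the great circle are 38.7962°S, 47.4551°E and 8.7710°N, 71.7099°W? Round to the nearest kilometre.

13131 km

Δλ = -71.7099 − 47.4551 = -119.1650°.
Δφ = 8.7710 − -38.7962 = 47.5672°.
a = sin²(Δφ/2) + cos φ₁ · cos φ₂ · sin²(Δλ/2) = 0.735455.
c = 2·atan2(√a, √(1−a)) = 2.06112 rad → d = 6371·c ≈ 13131.39 km.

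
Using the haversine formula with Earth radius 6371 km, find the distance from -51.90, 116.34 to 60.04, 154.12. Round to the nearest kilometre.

Δλ = 154.12 − 116.34 = 37.78°.
Δφ = 60.04 − -51.90 = 111.94°.
a = sin²(Δφ/2) + cos φ₁ · cos φ₂ · sin²(Δλ/2) = 0.719116.
c = 2·atan2(√a, √(1−a)) = 2.02443 rad → d = 6371·c ≈ 12897.63 km.

12898 km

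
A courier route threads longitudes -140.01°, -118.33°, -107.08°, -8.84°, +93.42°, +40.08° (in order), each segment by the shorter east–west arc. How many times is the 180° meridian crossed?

0

Leg 1: -140.01° → -118.33°, shortest Δλ = 21.68° (east) — does not cross 180°.
Leg 2: -118.33° → -107.08°, shortest Δλ = 11.25° (east) — does not cross 180°.
Leg 3: -107.08° → -8.84°, shortest Δλ = 98.24° (east) — does not cross 180°.
Leg 4: -8.84° → +93.42°, shortest Δλ = 102.26° (east) — does not cross 180°.
Leg 5: +93.42° → +40.08°, shortest Δλ = -53.34° (west) — does not cross 180°.
Total crossings: 0.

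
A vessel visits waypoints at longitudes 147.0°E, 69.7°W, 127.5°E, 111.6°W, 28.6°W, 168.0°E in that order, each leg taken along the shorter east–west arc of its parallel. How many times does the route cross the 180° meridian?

4

Leg 1: +147.0° → -69.7°, shortest Δλ = 143.3° (east) — crosses 180°.
Leg 2: -69.7° → +127.5°, shortest Δλ = -162.8° (west) — crosses 180°.
Leg 3: +127.5° → -111.6°, shortest Δλ = 120.9° (east) — crosses 180°.
Leg 4: -111.6° → -28.6°, shortest Δλ = 83.0° (east) — does not cross 180°.
Leg 5: -28.6° → +168.0°, shortest Δλ = -163.4° (west) — crosses 180°.
Total crossings: 4.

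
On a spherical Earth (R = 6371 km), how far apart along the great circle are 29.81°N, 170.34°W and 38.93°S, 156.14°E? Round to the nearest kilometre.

8395 km

Δλ = 156.14 − -170.34 = 326.48°; wrapped into (−180°, 180°]: -33.52°.
Δφ = -38.93 − 29.81 = -68.74°.
a = sin²(Δφ/2) + cos φ₁ · cos φ₂ · sin²(Δλ/2) = 0.374827.
c = 2·atan2(√a, √(1−a)) = 1.31776 rad → d = 6371·c ≈ 8395.43 km.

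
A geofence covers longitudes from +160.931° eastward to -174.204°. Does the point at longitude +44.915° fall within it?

No

Band width going east from +160.931° to -174.204°: ((-174.204 − 160.931) mod 360) = 24.865°.
Offset of +44.915° east of the west edge: ((44.915 − 160.931) mod 360) = 243.984°.
243.984° > 24.865° ⇒ outside.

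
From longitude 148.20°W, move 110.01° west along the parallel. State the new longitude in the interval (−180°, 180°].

Start at -148.20°; shift −110.01° → -258.21°.
-258.21° lies outside (−180°, 180°]; add 360° → +101.79°.

101.79°E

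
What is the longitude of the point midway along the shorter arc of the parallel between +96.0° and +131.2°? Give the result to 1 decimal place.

Signed shortest Δλ from +96.0° to +131.2° is +35.2°.
Midpoint longitude = +96.0° + (+35.2°)/2 = +96.0° + 17.6° = +113.6°.

+113.6°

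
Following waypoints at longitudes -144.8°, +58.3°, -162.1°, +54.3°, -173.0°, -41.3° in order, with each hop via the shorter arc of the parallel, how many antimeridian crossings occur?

4

Leg 1: -144.8° → +58.3°, shortest Δλ = -156.9° (west) — crosses 180°.
Leg 2: +58.3° → -162.1°, shortest Δλ = 139.6° (east) — crosses 180°.
Leg 3: -162.1° → +54.3°, shortest Δλ = -143.6° (west) — crosses 180°.
Leg 4: +54.3° → -173.0°, shortest Δλ = 132.7° (east) — crosses 180°.
Leg 5: -173.0° → -41.3°, shortest Δλ = 131.7° (east) — does not cross 180°.
Total crossings: 4.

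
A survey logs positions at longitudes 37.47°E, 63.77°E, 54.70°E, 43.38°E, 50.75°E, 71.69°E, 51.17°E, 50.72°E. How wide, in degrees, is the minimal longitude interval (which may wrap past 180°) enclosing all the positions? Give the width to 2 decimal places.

Sort the longitudes: +37.47°, +43.38°, +50.72°, +50.75°, +51.17°, +54.70°, +63.77°, +71.69°.
Eastward gaps between consecutive values (wrapping around): 5.91°, 7.34°, 0.03°, 0.42°, 3.53°, 9.07°, 7.92°, 325.78°.
Largest gap = 325.78° ⇒ minimal covering band is its complement: 360° − 325.78° = 34.22°.
Band runs from +37.47° eastward to +71.69°.

34.22°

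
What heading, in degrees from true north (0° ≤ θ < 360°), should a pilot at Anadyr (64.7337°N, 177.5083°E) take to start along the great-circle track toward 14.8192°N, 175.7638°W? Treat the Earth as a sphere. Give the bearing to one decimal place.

Δλ = -175.7638 − 177.5083 = -353.2721°; wrapped into (−180°, 180°]: 6.7279°.
θ = atan2( sin Δλ · cos φ₂ , cos φ₁ · sin φ₂ − sin φ₁ · cos φ₂ · cos Δλ )
  = atan2(0.11326, -0.75906) = 171.514° → normalised to [0°, 360°): 171.514°.

171.5°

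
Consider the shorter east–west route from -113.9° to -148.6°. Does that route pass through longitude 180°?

Signed shortest Δλ = ((-148.6 − -113.9 + 180) mod 360) − 180 = -34.7°.
Going west by 34.7° from -113.9° reaches -148.6° without touching 180°.

No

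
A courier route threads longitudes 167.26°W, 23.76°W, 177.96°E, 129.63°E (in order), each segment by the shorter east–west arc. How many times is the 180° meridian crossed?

Leg 1: -167.26° → -23.76°, shortest Δλ = 143.5° (east) — does not cross 180°.
Leg 2: -23.76° → +177.96°, shortest Δλ = -158.28° (west) — crosses 180°.
Leg 3: +177.96° → +129.63°, shortest Δλ = -48.33° (west) — does not cross 180°.
Total crossings: 1.

1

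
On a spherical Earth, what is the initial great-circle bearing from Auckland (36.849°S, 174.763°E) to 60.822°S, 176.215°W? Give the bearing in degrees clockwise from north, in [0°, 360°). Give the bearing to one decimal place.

Δλ = -176.215 − 174.763 = -350.978°; wrapped into (−180°, 180°]: 9.022°.
θ = atan2( sin Δλ · cos φ₂ , cos φ₁ · sin φ₂ − sin φ₁ · cos φ₂ · cos Δλ )
  = atan2(0.07645, -0.40992) = 169.436° → normalised to [0°, 360°): 169.436°.

169.4°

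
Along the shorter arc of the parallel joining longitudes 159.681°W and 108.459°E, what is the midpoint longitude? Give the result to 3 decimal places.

Signed shortest Δλ from -159.681° to +108.459° is -91.860°.
Midpoint longitude = -159.681° + (-91.860°)/2 = -159.681° − 45.930° = -205.611°.
Normalise into (−180°, 180°]: +154.389°.
(The naïve average (-159.681 + +108.459)/2 = -25.611° is on the wrong side of the globe.)

154.389°E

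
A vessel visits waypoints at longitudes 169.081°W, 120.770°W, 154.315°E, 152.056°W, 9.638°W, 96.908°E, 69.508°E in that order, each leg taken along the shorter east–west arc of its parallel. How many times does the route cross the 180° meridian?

Leg 1: -169.081° → -120.770°, shortest Δλ = 48.311° (east) — does not cross 180°.
Leg 2: -120.770° → +154.315°, shortest Δλ = -84.915° (west) — crosses 180°.
Leg 3: +154.315° → -152.056°, shortest Δλ = 53.629° (east) — crosses 180°.
Leg 4: -152.056° → -9.638°, shortest Δλ = 142.418° (east) — does not cross 180°.
Leg 5: -9.638° → +96.908°, shortest Δλ = 106.546° (east) — does not cross 180°.
Leg 6: +96.908° → +69.508°, shortest Δλ = -27.4° (west) — does not cross 180°.
Total crossings: 2.

2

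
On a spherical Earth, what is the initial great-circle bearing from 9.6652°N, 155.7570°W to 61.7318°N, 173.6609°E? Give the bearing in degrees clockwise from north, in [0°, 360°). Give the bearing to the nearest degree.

Δλ = 173.6609 − -155.7570 = 329.4179°; wrapped into (−180°, 180°]: -30.5821°.
θ = atan2( sin Δλ · cos φ₂ , cos φ₁ · sin φ₂ − sin φ₁ · cos φ₂ · cos Δλ )
  = atan2(-0.24095, 0.79979) = -16.766° → normalised to [0°, 360°): 343.234°.

343°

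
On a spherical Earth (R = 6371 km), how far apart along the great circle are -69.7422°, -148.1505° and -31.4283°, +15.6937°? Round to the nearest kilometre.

Δλ = 15.6937 − -148.1505 = 163.8442°.
Δφ = -31.4283 − -69.7422 = 38.3139°.
a = sin²(Δφ/2) + cos φ₁ · cos φ₂ · sin²(Δλ/2) = 0.397302.
c = 2·atan2(√a, √(1−a)) = 1.36393 rad → d = 6371·c ≈ 8689.58 km.

8690 km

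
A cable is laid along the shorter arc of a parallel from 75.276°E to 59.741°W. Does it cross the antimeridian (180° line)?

No

Signed shortest Δλ = ((-59.741 − 75.276 + 180) mod 360) − 180 = -135.017°.
Going west by 135.017° from +75.276° reaches -59.741° without touching 180°.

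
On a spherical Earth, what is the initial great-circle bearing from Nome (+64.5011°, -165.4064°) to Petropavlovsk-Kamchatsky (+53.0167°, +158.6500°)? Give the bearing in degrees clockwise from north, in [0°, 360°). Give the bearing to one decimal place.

Δλ = 158.6500 − -165.4064 = 324.0564°; wrapped into (−180°, 180°]: -35.9436°.
θ = atan2( sin Δλ · cos φ₂ , cos φ₁ · sin φ₂ − sin φ₁ · cos φ₂ · cos Δλ )
  = atan2(-0.35312, -0.09571) = -105.166° → normalised to [0°, 360°): 254.834°.

254.8°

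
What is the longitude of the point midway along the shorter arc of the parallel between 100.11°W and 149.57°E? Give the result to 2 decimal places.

Signed shortest Δλ from -100.11° to +149.57° is -110.32°.
Midpoint longitude = -100.11° + (-110.32°)/2 = -100.11° − 55.16° = -155.27°.
(The naïve average (-100.11 + +149.57)/2 = 24.73° is on the wrong side of the globe.)

155.27°W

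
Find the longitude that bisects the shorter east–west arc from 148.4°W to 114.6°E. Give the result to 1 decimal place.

163.1°E

Signed shortest Δλ from -148.4° to +114.6° is -97.0°.
Midpoint longitude = -148.4° + (-97.0°)/2 = -148.4° − 48.5° = -196.9°.
Normalise into (−180°, 180°]: +163.1°.
(The naïve average (-148.4 + +114.6)/2 = -16.9° is on the wrong side of the globe.)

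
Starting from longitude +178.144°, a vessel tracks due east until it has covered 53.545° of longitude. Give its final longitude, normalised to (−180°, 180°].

-128.311°

Start at +178.144°; shift +53.545° → +231.689°.
+231.689° lies outside (−180°, 180°]; subtract 360° → -128.311°.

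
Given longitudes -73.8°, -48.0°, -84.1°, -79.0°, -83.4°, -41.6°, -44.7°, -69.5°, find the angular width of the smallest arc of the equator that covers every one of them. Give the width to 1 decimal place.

42.5°

Sort the longitudes: -84.1°, -83.4°, -79.0°, -73.8°, -69.5°, -48.0°, -44.7°, -41.6°.
Eastward gaps between consecutive values (wrapping around): 0.7°, 4.4°, 5.2°, 4.3°, 21.5°, 3.3°, 3.1°, 317.5°.
Largest gap = 317.5° ⇒ minimal covering band is its complement: 360° − 317.5° = 42.5°.
Band runs from -84.1° eastward to -41.6°.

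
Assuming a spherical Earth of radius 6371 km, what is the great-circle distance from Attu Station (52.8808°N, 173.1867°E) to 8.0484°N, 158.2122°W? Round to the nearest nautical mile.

Δλ = -158.2122 − 173.1867 = -331.3989°; wrapped into (−180°, 180°]: 28.6011°.
Δφ = 8.0484 − 52.8808 = -44.8324°.
a = sin²(Δφ/2) + cos φ₁ · cos φ₂ · sin²(Δλ/2) = 0.181871.
c = 2·atan2(√a, √(1−a)) = 0.88116 rad → d = 6371·c ≈ 5613.86 km ≈ 3031.24 nmi.

3031 nmi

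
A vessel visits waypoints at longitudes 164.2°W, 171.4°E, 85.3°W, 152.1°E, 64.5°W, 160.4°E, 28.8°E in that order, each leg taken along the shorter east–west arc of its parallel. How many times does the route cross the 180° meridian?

Leg 1: -164.2° → +171.4°, shortest Δλ = -24.4° (west) — crosses 180°.
Leg 2: +171.4° → -85.3°, shortest Δλ = 103.3° (east) — crosses 180°.
Leg 3: -85.3° → +152.1°, shortest Δλ = -122.6° (west) — crosses 180°.
Leg 4: +152.1° → -64.5°, shortest Δλ = 143.4° (east) — crosses 180°.
Leg 5: -64.5° → +160.4°, shortest Δλ = -135.1° (west) — crosses 180°.
Leg 6: +160.4° → +28.8°, shortest Δλ = -131.6° (west) — does not cross 180°.
Total crossings: 5.

5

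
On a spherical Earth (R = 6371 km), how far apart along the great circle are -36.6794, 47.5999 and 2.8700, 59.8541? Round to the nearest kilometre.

4577 km

Δλ = 59.8541 − 47.5999 = 12.2542°.
Δφ = 2.8700 − -36.6794 = 39.5494°.
a = sin²(Δφ/2) + cos φ₁ · cos φ₂ · sin²(Δλ/2) = 0.123587.
c = 2·atan2(√a, √(1−a)) = 0.71845 rad → d = 6371·c ≈ 4577.25 km.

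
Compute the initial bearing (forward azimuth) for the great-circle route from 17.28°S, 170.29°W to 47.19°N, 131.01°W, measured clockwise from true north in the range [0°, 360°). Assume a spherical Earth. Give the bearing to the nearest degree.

Δλ = -131.01 − -170.29 = 39.28°.
θ = atan2( sin Δλ · cos φ₂ , cos φ₁ · sin φ₂ − sin φ₁ · cos φ₂ · cos Δλ )
  = atan2(0.43024, 0.85675) = 26.665° → normalised to [0°, 360°): 26.665°.

27°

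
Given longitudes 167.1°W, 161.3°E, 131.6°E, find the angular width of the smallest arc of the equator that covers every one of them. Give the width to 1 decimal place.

Sort the longitudes: -167.1°, +131.6°, +161.3°.
Eastward gaps between consecutive values (wrapping around): 298.7°, 29.7°, 31.6°.
Largest gap = 298.7° ⇒ minimal covering band is its complement: 360° − 298.7° = 61.3°.
Band runs from +131.6° eastward to -167.1°, crossing the antimeridian.

61.3°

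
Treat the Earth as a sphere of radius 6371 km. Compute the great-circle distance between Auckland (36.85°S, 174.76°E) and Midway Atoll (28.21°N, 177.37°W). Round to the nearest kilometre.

7281 km

Δλ = -177.37 − 174.76 = -352.13°; wrapped into (−180°, 180°]: 7.87°.
Δφ = 28.21 − -36.85 = 65.06°.
a = sin²(Δφ/2) + cos φ₁ · cos φ₂ · sin²(Δλ/2) = 0.292486.
c = 2·atan2(√a, √(1−a)) = 1.14282 rad → d = 6371·c ≈ 7280.93 km.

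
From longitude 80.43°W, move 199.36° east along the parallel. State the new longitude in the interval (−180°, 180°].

Start at -80.43°; shift +199.36° → +118.93°.
+118.93° already lies in (−180°, 180°].

118.93°E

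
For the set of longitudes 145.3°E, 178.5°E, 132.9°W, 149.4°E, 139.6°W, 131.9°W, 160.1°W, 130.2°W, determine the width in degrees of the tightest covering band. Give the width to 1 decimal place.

Sort the longitudes: -160.1°, -139.6°, -132.9°, -131.9°, -130.2°, +145.3°, +149.4°, +178.5°.
Eastward gaps between consecutive values (wrapping around): 20.5°, 6.7°, 1.0°, 1.7°, 275.5°, 4.1°, 29.1°, 21.4°.
Largest gap = 275.5° ⇒ minimal covering band is its complement: 360° − 275.5° = 84.5°.
Band runs from +145.3° eastward to -130.2°, crossing the antimeridian.

84.5°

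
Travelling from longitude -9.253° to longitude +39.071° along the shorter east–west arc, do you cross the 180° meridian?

No

Signed shortest Δλ = ((39.071 − -9.253 + 180) mod 360) − 180 = 48.324°.
Going east by 48.324° from -9.253° reaches +39.071° without touching 180°.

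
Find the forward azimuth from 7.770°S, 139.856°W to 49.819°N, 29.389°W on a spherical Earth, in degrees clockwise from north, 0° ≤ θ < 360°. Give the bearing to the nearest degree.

40°

Δλ = -29.389 − -139.856 = 110.467°.
θ = atan2( sin Δλ · cos φ₂ , cos φ₁ · sin φ₂ − sin φ₁ · cos φ₂ · cos Δλ )
  = atan2(0.60448, 0.72649) = 39.762° → normalised to [0°, 360°): 39.762°.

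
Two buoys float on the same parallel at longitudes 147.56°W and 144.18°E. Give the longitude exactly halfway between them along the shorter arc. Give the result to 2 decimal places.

178.31°E

Signed shortest Δλ from -147.56° to +144.18° is -68.26°.
Midpoint longitude = -147.56° + (-68.26°)/2 = -147.56° − 34.13° = -181.69°.
Normalise into (−180°, 180°]: +178.31°.
(The naïve average (-147.56 + +144.18)/2 = -1.69° is on the wrong side of the globe.)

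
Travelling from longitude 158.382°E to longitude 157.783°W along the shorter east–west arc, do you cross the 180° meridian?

Yes

Naïve |-157.783 − 158.382| = 316.165° > 180°, so the shorter arc goes the other way round — across 180°.
Signed shortest Δλ = ((-157.783 − 158.382 + 180) mod 360) − 180 = 43.835°.
Going east by 43.835° from +158.382° passes through 180° before reaching -157.783°.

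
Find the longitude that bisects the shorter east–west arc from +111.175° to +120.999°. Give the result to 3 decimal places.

+116.087°

Signed shortest Δλ from +111.175° to +120.999° is +9.824°.
Midpoint longitude = +111.175° + (+9.824°)/2 = +111.175° + 4.912° = +116.087°.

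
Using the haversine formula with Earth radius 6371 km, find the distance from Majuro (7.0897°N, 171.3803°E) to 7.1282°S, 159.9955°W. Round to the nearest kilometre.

Δλ = -159.9955 − 171.3803 = -331.3758°; wrapped into (−180°, 180°]: 28.6242°.
Δφ = -7.1282 − 7.0897 = -14.2179°.
a = sin²(Δφ/2) + cos φ₁ · cos φ₂ · sin²(Δλ/2) = 0.075489.
c = 2·atan2(√a, √(1−a)) = 0.55667 rad → d = 6371·c ≈ 3546.52 km.

3547 km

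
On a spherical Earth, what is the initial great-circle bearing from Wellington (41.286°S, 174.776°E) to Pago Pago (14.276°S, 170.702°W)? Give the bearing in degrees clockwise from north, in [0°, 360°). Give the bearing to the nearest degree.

29°

Δλ = -170.702 − 174.776 = -345.478°; wrapped into (−180°, 180°]: 14.522°.
θ = atan2( sin Δλ · cos φ₂ , cos φ₁ · sin φ₂ − sin φ₁ · cos φ₂ · cos Δλ )
  = atan2(0.24301, 0.43372) = 29.262° → normalised to [0°, 360°): 29.262°.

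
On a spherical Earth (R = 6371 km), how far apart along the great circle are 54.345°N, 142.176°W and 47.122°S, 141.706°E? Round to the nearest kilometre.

Δλ = 141.706 − -142.176 = 283.882°; wrapped into (−180°, 180°]: -76.118°.
Δφ = -47.122 − 54.345 = -101.467°.
a = sin²(Δφ/2) + cos φ₁ · cos φ₂ · sin²(Δλ/2) = 0.750137.
c = 2·atan2(√a, √(1−a)) = 2.09471 rad → d = 6371·c ≈ 13345.40 km.

13345 km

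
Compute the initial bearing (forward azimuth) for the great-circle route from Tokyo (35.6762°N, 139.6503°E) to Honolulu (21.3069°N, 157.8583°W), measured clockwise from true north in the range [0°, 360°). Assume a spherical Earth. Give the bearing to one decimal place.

Δλ = -157.8583 − 139.6503 = -297.5086°; wrapped into (−180°, 180°]: 62.4914°.
θ = atan2( sin Δλ · cos φ₂ , cos φ₁ · sin φ₂ − sin φ₁ · cos φ₂ · cos Δλ )
  = atan2(0.82632, 0.04421) = 86.937° → normalised to [0°, 360°): 86.937°.

86.9°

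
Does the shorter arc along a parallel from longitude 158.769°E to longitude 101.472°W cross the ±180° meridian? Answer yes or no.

Naïve |-101.472 − 158.769| = 260.241° > 180°, so the shorter arc goes the other way round — across 180°.
Signed shortest Δλ = ((-101.472 − 158.769 + 180) mod 360) − 180 = 99.759°.
Going east by 99.759° from +158.769° passes through 180° before reaching -101.472°.

Yes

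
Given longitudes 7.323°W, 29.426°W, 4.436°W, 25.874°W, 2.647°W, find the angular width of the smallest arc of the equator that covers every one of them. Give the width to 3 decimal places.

26.779°

Sort the longitudes: -29.426°, -25.874°, -7.323°, -4.436°, -2.647°.
Eastward gaps between consecutive values (wrapping around): 3.552°, 18.551°, 2.887°, 1.789°, 333.221°.
Largest gap = 333.221° ⇒ minimal covering band is its complement: 360° − 333.221° = 26.779°.
Band runs from -29.426° eastward to -2.647°.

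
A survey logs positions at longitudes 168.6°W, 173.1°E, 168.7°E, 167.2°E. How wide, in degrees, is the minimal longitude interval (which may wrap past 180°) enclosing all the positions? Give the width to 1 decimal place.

24.2°

Sort the longitudes: -168.6°, +167.2°, +168.7°, +173.1°.
Eastward gaps between consecutive values (wrapping around): 335.8°, 1.5°, 4.4°, 18.3°.
Largest gap = 335.8° ⇒ minimal covering band is its complement: 360° − 335.8° = 24.2°.
Band runs from +167.2° eastward to -168.6°, crossing the antimeridian.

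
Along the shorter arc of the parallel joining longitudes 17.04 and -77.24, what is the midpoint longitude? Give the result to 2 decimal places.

-30.10°

Signed shortest Δλ from +17.04° to -77.24° is -94.28°.
Midpoint longitude = +17.04° + (-94.28°)/2 = +17.04° − 47.14° = -30.10°.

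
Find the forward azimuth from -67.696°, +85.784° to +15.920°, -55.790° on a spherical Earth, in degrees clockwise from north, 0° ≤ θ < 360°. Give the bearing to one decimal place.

225.2°

Δλ = -55.790 − 85.784 = -141.574°.
θ = atan2( sin Δλ · cos φ₂ , cos φ₁ · sin φ₂ − sin φ₁ · cos φ₂ · cos Δλ )
  = atan2(-0.59767, -0.59290) = -134.771° → normalised to [0°, 360°): 225.229°.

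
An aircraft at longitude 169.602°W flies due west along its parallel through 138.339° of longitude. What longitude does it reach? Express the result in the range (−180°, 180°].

52.059°E

Start at -169.602°; shift −138.339° → -307.941°.
-307.941° lies outside (−180°, 180°]; add 360° → +52.059°.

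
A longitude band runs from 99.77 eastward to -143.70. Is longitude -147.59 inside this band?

Band width going east from +99.77° to -143.70°: ((-143.70 − 99.77) mod 360) = 116.53°.
Offset of -147.59° east of the west edge: ((-147.59 − 99.77) mod 360) = 112.64°.
112.64° ≤ 116.53° ⇒ inside.

Yes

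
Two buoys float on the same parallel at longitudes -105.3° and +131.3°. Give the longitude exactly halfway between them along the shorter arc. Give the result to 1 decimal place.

Signed shortest Δλ from -105.3° to +131.3° is -123.4°.
Midpoint longitude = -105.3° + (-123.4°)/2 = -105.3° − 61.7° = -167.0°.
(The naïve average (-105.3 + +131.3)/2 = 13.0° is on the wrong side of the globe.)

-167.0°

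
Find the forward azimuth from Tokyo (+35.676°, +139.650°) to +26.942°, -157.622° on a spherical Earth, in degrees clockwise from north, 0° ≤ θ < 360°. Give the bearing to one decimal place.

80.7°

Δλ = -157.622 − 139.650 = -297.272°; wrapped into (−180°, 180°]: 62.728°.
θ = atan2( sin Δλ · cos φ₂ , cos φ₁ · sin φ₂ − sin φ₁ · cos φ₂ · cos Δλ )
  = atan2(0.79237, 0.12983) = 80.695° → normalised to [0°, 360°): 80.695°.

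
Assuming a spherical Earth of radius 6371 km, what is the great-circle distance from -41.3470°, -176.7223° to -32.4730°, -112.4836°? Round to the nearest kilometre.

Δλ = -112.4836 − -176.7223 = 64.2387°.
Δφ = -32.4730 − -41.3470 = 8.8740°.
a = sin²(Δφ/2) + cos φ₁ · cos φ₂ · sin²(Δλ/2) = 0.185024.
c = 2·atan2(√a, √(1−a)) = 0.88930 rad → d = 6371·c ≈ 5665.76 km.

5666 km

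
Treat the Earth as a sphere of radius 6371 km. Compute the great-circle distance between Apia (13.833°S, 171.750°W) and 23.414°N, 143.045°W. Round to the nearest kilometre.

Δλ = -143.045 − -171.750 = 28.705°.
Δφ = 23.414 − -13.833 = 37.247°.
a = sin²(Δφ/2) + cos φ₁ · cos φ₂ · sin²(Δλ/2) = 0.156736.
c = 2·atan2(√a, √(1−a)) = 0.81409 rad → d = 6371·c ≈ 5186.58 km.

5187 km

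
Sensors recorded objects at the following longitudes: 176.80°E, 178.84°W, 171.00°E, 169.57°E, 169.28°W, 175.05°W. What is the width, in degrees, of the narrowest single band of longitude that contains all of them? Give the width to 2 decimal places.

Sort the longitudes: -178.84°, -175.05°, -169.28°, +169.57°, +171.00°, +176.80°.
Eastward gaps between consecutive values (wrapping around): 3.79°, 5.77°, 338.85°, 1.43°, 5.80°, 4.36°.
Largest gap = 338.85° ⇒ minimal covering band is its complement: 360° − 338.85° = 21.15°.
Band runs from +169.57° eastward to -169.28°, crossing the antimeridian.

21.15°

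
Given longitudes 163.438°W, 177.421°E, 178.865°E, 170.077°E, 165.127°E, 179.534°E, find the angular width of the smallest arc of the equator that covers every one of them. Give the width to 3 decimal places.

Sort the longitudes: -163.438°, +165.127°, +170.077°, +177.421°, +178.865°, +179.534°.
Eastward gaps between consecutive values (wrapping around): 328.565°, 4.950°, 7.344°, 1.444°, 0.669°, 17.028°.
Largest gap = 328.565° ⇒ minimal covering band is its complement: 360° − 328.565° = 31.435°.
Band runs from +165.127° eastward to -163.438°, crossing the antimeridian.

31.435°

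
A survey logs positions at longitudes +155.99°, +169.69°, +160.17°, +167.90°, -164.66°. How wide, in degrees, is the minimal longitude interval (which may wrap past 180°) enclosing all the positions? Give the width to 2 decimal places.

39.35°

Sort the longitudes: -164.66°, +155.99°, +160.17°, +167.90°, +169.69°.
Eastward gaps between consecutive values (wrapping around): 320.65°, 4.18°, 7.73°, 1.79°, 25.65°.
Largest gap = 320.65° ⇒ minimal covering band is its complement: 360° − 320.65° = 39.35°.
Band runs from +155.99° eastward to -164.66°, crossing the antimeridian.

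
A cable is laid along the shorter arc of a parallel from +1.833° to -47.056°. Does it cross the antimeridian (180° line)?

Signed shortest Δλ = ((-47.056 − 1.833 + 180) mod 360) − 180 = -48.889°.
Going west by 48.889° from +1.833° reaches -47.056° without touching 180°.

No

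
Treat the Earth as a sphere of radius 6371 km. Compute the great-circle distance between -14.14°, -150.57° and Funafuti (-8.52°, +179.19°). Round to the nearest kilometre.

Δλ = 179.19 − -150.57 = 329.76°; wrapped into (−180°, 180°]: -30.24°.
Δφ = -8.52 − -14.14 = 5.62°.
a = sin²(Δφ/2) + cos φ₁ · cos φ₂ · sin²(Δλ/2) = 0.067652.
c = 2·atan2(√a, √(1−a)) = 0.52625 rad → d = 6371·c ≈ 3352.75 km.

3353 km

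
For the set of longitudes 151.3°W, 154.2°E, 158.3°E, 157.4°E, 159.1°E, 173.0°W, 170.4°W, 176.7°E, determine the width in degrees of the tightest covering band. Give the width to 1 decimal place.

54.5°

Sort the longitudes: -173.0°, -170.4°, -151.3°, +154.2°, +157.4°, +158.3°, +159.1°, +176.7°.
Eastward gaps between consecutive values (wrapping around): 2.6°, 19.1°, 305.5°, 3.2°, 0.9°, 0.8°, 17.6°, 10.3°.
Largest gap = 305.5° ⇒ minimal covering band is its complement: 360° − 305.5° = 54.5°.
Band runs from +154.2° eastward to -151.3°, crossing the antimeridian.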